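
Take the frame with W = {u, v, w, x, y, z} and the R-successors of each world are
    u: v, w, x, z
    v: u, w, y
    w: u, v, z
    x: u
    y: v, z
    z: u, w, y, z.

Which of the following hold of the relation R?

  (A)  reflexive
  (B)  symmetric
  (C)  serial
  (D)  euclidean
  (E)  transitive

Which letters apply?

(A) not reflexive: not u R u.
(B) symmetric: every R-edge is matched by its reverse.
(C) serial: every world has an R-successor.
(D) not euclidean: u R v and u R x but not v R x.
(E) not transitive: u R v and v R u but not u R u.

B, C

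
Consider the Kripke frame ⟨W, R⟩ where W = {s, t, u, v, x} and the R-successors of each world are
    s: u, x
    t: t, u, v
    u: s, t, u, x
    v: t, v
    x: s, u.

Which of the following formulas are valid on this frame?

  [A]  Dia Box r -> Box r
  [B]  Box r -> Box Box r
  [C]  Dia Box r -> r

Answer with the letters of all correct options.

C

R is symmetric: every R-edge is matched by its reverse.
R is not transitive: s R u and u R s but not s R s.
R is not euclidean: t R u and t R v but not u R v.
(A) Dia Box r -> Box r is the dual of axiom 5; it is valid on a frame exactly when R is euclidean. R is not euclidean, so not valid.
(B) Box r -> Box Box r is axiom 4; it is valid on a frame exactly when R is transitive. R is not transitive, so not valid.
(C) Dia Box r -> r is the dual of axiom B, which corresponds to symmetry. R is symmetric — valid.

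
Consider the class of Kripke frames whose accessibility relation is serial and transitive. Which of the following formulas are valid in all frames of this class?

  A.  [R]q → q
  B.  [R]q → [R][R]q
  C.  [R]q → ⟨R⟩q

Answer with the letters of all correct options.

B, C

(A) [R]q → q is axiom T, which corresponds to reflexivity. Such an R need not be reflexive — not valid.
(B) [R]q → [R][R]q is axiom 4, which corresponds to transitivity. Every such R is transitive — valid.
(C) [R]q → ⟨R⟩q is axiom D; it is valid on a frame exactly when R is serial. Every such R is serial, so valid.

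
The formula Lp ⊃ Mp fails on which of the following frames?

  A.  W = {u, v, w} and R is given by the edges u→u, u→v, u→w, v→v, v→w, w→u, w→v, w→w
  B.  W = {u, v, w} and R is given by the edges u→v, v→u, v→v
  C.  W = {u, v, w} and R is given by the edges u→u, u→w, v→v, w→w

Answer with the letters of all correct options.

B

The schema Lp ⊃ Mp is axiom D; it is valid on a frame iff R is serial.
(A) R is serial (every world has an R-successor), so the schema is valid here.
(B) R is not serial (w has no R-successor), so the schema fails here.
(C) R is serial (every world has an R-successor), so the schema is valid here.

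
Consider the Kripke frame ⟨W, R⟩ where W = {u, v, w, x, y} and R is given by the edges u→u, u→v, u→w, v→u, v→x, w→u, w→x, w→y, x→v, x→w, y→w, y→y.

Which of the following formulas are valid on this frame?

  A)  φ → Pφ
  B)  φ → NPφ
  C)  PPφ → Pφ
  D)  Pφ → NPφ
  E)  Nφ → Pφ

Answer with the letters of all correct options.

B, E

R is not reflexive: not v R v.
R is symmetric: every R-edge is matched by its reverse.
R is not transitive: u R v and v R x but not u R x.
R is not euclidean: u R v and u R w but not v R w.
R is serial: every world has an R-successor.
(A) the dual of axiom T: valid iff R is reflexive. R is not reflexive — not valid.
(B) φ → NPφ (axiom B) characterises the symmetric frames. R is symmetric — valid.
(C) PPφ → Pφ is the dual of axiom 4, which corresponds to transitivity. R is not transitive — not valid.
(D) Pφ → NPφ is axiom 5; it is valid on a frame exactly when R is euclidean. R is not euclidean, so not valid.
(E) Nφ → Pφ is axiom D; it is valid on a frame exactly when R is serial. R is serial, so valid.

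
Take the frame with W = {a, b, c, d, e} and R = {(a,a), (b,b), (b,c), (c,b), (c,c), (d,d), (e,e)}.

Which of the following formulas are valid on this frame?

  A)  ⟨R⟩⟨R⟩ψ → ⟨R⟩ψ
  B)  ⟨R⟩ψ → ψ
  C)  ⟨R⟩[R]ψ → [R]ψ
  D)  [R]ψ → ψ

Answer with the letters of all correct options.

A, C, D

R is reflexive: each world relates to itself.
R is transitive: R is closed under composition.
R is euclidean: any two R-successors of the same world are R-related.
R is not a subset of the identity: b R c with b ≠ c.
(A) ⟨R⟩⟨R⟩ψ → ⟨R⟩ψ is the dual of axiom 4, which corresponds to transitivity. R is transitive — valid.
(B) ⟨R⟩ψ → ψ (the converse of T) corresponds to R being a subset of the identity. Here R ⊄ identity, so not valid.
(C) ⟨R⟩[R]ψ → [R]ψ (the dual of axiom 5) characterises the euclidean frames. R is euclidean — valid.
(D) [R]ψ → ψ is axiom T; it is valid on a frame exactly when R is reflexive. R is reflexive, so valid.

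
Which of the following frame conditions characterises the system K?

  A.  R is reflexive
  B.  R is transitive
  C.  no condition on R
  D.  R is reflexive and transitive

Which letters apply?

C

(A) this class determines T (= KT), not K.
(B) this class determines K4, not K.
(C) K is sound and complete for exactly this class.
(D) this class determines S4, not K.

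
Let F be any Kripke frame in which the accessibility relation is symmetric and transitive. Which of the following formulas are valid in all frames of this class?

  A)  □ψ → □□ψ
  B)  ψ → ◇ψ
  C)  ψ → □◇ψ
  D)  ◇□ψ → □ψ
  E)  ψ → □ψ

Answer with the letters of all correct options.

A symmetric transitive relation is euclidean (uRv and uRw give vRu by symmetry, then vRw by transitivity).
(A) □ψ → □□ψ is axiom 4; it is valid on a frame exactly when R is transitive. Every such R is transitive, so valid.
(B) ψ → ◇ψ is the dual of axiom T; it is valid on a frame exactly when R is reflexive. Such an R need not be reflexive, so not valid.
(C) ψ → □◇ψ is axiom B; it is valid on a frame exactly when R is symmetric. Every such R is symmetric, so valid.
(D) ◇□ψ → □ψ is the dual of axiom 5, which corresponds to the euclidean property. Every such R is euclidean — valid.
(E) ψ → □ψ (equivalent to ◇p→p) corresponds to R being a subset of the identity. Such an R need not be a subset of the identity, so not valid.

A, C, D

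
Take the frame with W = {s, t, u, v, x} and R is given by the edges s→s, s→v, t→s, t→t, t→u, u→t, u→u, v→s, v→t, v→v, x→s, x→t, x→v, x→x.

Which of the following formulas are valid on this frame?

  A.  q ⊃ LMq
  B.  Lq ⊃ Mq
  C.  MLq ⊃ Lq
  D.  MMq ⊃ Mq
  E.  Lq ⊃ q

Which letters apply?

B, E

R is reflexive: each world relates to itself.
R is not symmetric: t R s but not s R t.
R is not transitive: s R v and v R t but not s R t.
R is not euclidean: t R s and t R t but not s R t.
R is serial: every world has an R-successor.
(A) axiom B: valid iff R is symmetric. R is not symmetric — not valid.
(B) Lq ⊃ Mq is axiom D; it is valid on a frame exactly when R is serial. R is serial, so valid.
(C) MLq ⊃ Lq (the dual of axiom 5) characterises the euclidean frames. R is not euclidean — not valid.
(D) MMq ⊃ Mq is the dual of axiom 4, which corresponds to transitivity. R is not transitive — not valid.
(E) Lq ⊃ q is axiom T; it is valid on a frame exactly when R is reflexive. R is reflexive, so valid.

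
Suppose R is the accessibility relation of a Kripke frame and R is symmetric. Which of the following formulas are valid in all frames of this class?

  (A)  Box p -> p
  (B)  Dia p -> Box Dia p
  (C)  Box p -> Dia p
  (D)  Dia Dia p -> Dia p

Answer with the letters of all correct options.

(A) Box p -> p is axiom T; it is valid on a frame exactly when R is reflexive. Such an R need not be reflexive, so not valid.
(B) Dia p -> Box Dia p (axiom 5) characterises the euclidean frames. Such an R need not be euclidean — not valid.
(C) Box p -> Dia p is axiom D; it is valid on a frame exactly when R is serial. Such an R need not be serial, so not valid.
(D) the dual of axiom 4: valid iff R is transitive. Such an R need not be transitive — not valid.

none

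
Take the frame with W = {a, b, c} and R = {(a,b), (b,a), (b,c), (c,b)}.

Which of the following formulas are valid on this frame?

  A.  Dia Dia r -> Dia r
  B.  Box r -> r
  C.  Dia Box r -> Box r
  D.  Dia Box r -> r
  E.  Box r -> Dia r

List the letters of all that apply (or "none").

D, E

R is not reflexive: not a R a.
R is symmetric: every R-edge is matched by its reverse.
R is not transitive: a R b and b R a but not a R a.
R is not euclidean: b R a and b R c but not a R c.
R is serial: every world has an R-successor.
(A) Dia Dia r -> Dia r (the dual of axiom 4) characterises the transitive frames. R is not transitive — not valid.
(B) axiom T: valid iff R is reflexive. R is not reflexive — not valid.
(C) Dia Box r -> Box r is the dual of axiom 5, which corresponds to the euclidean property. R is not euclidean — not valid.
(D) Dia Box r -> r is the dual of axiom B; it is valid on a frame exactly when R is symmetric. R is symmetric, so valid.
(E) Box r -> Dia r is axiom D; it is valid on a frame exactly when R is serial. R is serial, so valid.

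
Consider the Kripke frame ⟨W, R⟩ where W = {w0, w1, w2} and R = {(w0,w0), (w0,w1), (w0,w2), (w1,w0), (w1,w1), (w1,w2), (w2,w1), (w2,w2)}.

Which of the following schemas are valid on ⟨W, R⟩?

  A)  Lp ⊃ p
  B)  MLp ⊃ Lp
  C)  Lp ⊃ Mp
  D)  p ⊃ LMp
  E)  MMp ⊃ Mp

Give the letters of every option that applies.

A, C

R is reflexive: each world relates to itself.
R is not symmetric: w0 R w2 but not w2 R w0.
R is not transitive: w2 R w1 and w1 R w0 but not w2 R w0.
R is not euclidean: w0 R w2 and w0 R w0 but not w2 R w0.
R is serial: every world has an R-successor.
(A) Lp ⊃ p is axiom T; it is valid on a frame exactly when R is reflexive. R is reflexive, so valid.
(B) the dual of axiom 5: valid iff R is euclidean. R is not euclidean — not valid.
(C) Lp ⊃ Mp (axiom D) characterises the serial frames. R is serial — valid.
(D) axiom B: valid iff R is symmetric. R is not symmetric — not valid.
(E) MMp ⊃ Mp is the dual of axiom 4; it is valid on a frame exactly when R is transitive. R is not transitive, so not valid.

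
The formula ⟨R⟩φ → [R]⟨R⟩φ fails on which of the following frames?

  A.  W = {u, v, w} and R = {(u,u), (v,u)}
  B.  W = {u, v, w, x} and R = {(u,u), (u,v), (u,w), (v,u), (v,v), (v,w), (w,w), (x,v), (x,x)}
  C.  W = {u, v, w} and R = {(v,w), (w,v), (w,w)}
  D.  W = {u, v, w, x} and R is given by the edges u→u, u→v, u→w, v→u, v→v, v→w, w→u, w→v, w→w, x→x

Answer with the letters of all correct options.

B, C

The schema ⟨R⟩φ → [R]⟨R⟩φ is axiom 5; it is valid on a frame iff R is euclidean.
(A) R is euclidean (any two R-successors of the same world are R-related), so the schema is valid here.
(B) R is not euclidean (u R w and u R u but not w R u), so the schema fails here.
(C) R is not euclidean (w R v and w R v but not v R v), so the schema fails here.
(D) R is euclidean (any two R-successors of the same world are R-related), so the schema is valid here.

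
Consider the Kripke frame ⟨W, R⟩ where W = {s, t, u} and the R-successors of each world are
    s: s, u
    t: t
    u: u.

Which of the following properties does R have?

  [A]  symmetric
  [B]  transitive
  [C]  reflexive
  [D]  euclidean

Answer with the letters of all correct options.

(A) not symmetric: s R u but not u R s.
(B) transitive: R is closed under composition.
(C) reflexive: each world relates to itself.
(D) not euclidean: s R u and s R s but not u R s.

B, C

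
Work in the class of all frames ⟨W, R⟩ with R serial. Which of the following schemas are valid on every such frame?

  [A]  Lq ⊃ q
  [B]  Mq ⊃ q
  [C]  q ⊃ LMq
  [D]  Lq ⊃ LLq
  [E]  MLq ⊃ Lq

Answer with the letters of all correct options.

none

(A) axiom T: valid iff R is reflexive. Such an R need not be reflexive — not valid.
(B) Mq ⊃ q is the converse of T; it holds exactly when R ⊆ identity. Such an R need not be a subset of the identity — not valid.
(C) q ⊃ LMq is axiom B; it is valid on a frame exactly when R is symmetric. Such an R need not be symmetric, so not valid.
(D) Lq ⊃ LLq is axiom 4; it is valid on a frame exactly when R is transitive. Such an R need not be transitive, so not valid.
(E) the dual of axiom 5: valid iff R is euclidean. Such an R need not be euclidean — not valid.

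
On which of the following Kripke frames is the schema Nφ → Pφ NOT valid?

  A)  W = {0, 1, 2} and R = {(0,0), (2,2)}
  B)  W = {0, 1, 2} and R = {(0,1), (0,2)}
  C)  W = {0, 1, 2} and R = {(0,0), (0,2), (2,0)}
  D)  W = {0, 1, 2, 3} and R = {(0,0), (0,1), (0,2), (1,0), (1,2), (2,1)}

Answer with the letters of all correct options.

A, B, C, D

The schema Nφ → Pφ is axiom D; it is valid on a frame iff R is serial.
(A) R is not serial (1 has no R-successor), so the schema fails here.
(B) R is not serial (1 has no R-successor), so the schema fails here.
(C) R is not serial (1 has no R-successor), so the schema fails here.
(D) R is not serial (3 has no R-successor), so the schema fails here.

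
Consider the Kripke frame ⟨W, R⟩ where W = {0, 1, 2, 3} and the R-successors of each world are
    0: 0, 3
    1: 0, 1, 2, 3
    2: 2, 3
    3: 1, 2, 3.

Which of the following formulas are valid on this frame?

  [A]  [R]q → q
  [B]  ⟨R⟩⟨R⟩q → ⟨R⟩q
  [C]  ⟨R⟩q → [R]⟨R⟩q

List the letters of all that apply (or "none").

R is reflexive: each world relates to itself.
R is not transitive: 0 R 3 and 3 R 1 but not 0 R 1.
R is not euclidean: 0 R 3 and 0 R 0 but not 3 R 0.
(A) [R]q → q is axiom T, which corresponds to reflexivity. R is reflexive — valid.
(B) ⟨R⟩⟨R⟩q → ⟨R⟩q is the dual of axiom 4, which corresponds to transitivity. R is not transitive — not valid.
(C) ⟨R⟩q → [R]⟨R⟩q (axiom 5) characterises the euclidean frames. R is not euclidean — not valid.

A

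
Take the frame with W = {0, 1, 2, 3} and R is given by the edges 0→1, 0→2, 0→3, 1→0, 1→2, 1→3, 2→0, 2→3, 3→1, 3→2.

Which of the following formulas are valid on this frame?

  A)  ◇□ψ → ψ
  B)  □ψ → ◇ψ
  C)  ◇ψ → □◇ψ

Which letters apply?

R is not symmetric: 0 R 3 but not 3 R 0.
R is not euclidean: 0 R 2 and 0 R 1 but not 2 R 1.
R is serial: every world has an R-successor.
(A) ◇□ψ → ψ is the dual of axiom B, which corresponds to symmetry. R is not symmetric — not valid.
(B) axiom D: valid iff R is serial. R is serial — valid.
(C) ◇ψ → □◇ψ is axiom 5; it is valid on a frame exactly when R is euclidean. R is not euclidean, so not valid.

B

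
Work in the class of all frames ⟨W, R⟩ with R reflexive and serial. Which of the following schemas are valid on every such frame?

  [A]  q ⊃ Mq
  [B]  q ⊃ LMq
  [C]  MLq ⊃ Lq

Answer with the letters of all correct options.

(A) q ⊃ Mq is the dual of axiom T; it is valid on a frame exactly when R is reflexive. Every such R is reflexive, so valid.
(B) axiom B: valid iff R is symmetric. Such an R need not be symmetric — not valid.
(C) MLq ⊃ Lq is the dual of axiom 5; it is valid on a frame exactly when R is euclidean. Such an R need not be euclidean, so not valid.

A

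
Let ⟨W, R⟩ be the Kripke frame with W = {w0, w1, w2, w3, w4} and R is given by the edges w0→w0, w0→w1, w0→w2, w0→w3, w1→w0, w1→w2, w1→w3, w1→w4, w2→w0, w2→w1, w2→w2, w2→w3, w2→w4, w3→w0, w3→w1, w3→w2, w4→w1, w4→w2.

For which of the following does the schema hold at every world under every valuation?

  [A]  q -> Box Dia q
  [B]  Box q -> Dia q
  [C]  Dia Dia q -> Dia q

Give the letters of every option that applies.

R is symmetric: every R-edge is matched by its reverse.
R is not transitive: w0 R w1 and w1 R w4 but not w0 R w4.
R is serial: every world has an R-successor.
(A) axiom B: valid iff R is symmetric. R is symmetric — valid.
(B) Box q -> Dia q (axiom D) characterises the serial frames. R is serial — valid.
(C) Dia Dia q -> Dia q is the dual of axiom 4, which corresponds to transitivity. R is not transitive — not valid.

A, B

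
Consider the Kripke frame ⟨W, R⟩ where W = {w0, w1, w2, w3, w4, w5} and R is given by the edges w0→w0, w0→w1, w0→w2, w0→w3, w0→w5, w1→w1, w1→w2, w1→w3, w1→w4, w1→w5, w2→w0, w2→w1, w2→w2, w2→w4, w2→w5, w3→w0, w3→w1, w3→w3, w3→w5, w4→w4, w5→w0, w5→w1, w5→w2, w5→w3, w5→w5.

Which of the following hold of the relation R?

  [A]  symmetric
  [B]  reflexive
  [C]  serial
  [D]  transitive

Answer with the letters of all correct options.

(A) not symmetric: w0 R w1 but not w1 R w0.
(B) reflexive: each world relates to itself.
(C) serial: every world has an R-successor.
(D) not transitive: w0 R w1 and w1 R w4 but not w0 R w4.

B, C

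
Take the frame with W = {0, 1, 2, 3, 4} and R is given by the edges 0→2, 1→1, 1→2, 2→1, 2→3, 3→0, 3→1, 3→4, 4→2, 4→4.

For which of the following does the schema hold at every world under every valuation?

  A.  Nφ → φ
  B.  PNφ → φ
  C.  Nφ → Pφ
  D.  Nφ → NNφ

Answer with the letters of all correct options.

C

R is not reflexive: not 0 R 0.
R is not symmetric: 0 R 2 but not 2 R 0.
R is not transitive: 0 R 2 and 2 R 1 but not 0 R 1.
R is serial: every world has an R-successor.
(A) axiom T: valid iff R is reflexive. R is not reflexive — not valid.
(B) PNφ → φ (the dual of axiom B) characterises the symmetric frames. R is not symmetric — not valid.
(C) Nφ → Pφ (axiom D) characterises the serial frames. R is serial — valid.
(D) Nφ → NNφ is axiom 4; it is valid on a frame exactly when R is transitive. R is not transitive, so not valid.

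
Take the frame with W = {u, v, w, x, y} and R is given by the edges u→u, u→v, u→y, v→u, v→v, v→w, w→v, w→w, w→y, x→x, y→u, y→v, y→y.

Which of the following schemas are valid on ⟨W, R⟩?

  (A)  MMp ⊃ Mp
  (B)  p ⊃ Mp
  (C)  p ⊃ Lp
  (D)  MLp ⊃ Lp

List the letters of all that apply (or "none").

B

R is reflexive: each world relates to itself.
R is not transitive: u R v and v R w but not u R w.
R is not euclidean: u R v and u R y but not v R y.
R is not a subset of the identity: u R v with u ≠ v.
(A) MMp ⊃ Mp (the dual of axiom 4) characterises the transitive frames. R is not transitive — not valid.
(B) p ⊃ Mp (the dual of axiom T) characterises the reflexive frames. R is reflexive — valid.
(C) p ⊃ Lp is equivalent to ◇p→p; it holds exactly when R ⊆ identity. Here R ⊄ identity — not valid.
(D) MLp ⊃ Lp is the dual of axiom 5; it is valid on a frame exactly when R is euclidean. R is not euclidean, so not valid.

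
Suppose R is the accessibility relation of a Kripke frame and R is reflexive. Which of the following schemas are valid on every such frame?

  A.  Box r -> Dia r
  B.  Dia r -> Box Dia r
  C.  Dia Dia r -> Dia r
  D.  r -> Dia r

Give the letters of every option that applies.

A, D

A reflexive relation is serial.
(A) Box r -> Dia r is axiom D, which corresponds to seriality. Every such R is serial — valid.
(B) Dia r -> Box Dia r is axiom 5, which corresponds to the euclidean property. Such an R need not be euclidean — not valid.
(C) Dia Dia r -> Dia r is the dual of axiom 4, which corresponds to transitivity. Such an R need not be transitive — not valid.
(D) r -> Dia r (the dual of axiom T) characterises the reflexive frames. Every such R is reflexive — valid.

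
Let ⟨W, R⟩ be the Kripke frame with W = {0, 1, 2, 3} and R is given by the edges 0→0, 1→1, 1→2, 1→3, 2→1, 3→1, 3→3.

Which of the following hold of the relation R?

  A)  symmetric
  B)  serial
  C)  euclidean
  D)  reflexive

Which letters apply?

(A) symmetric: every R-edge is matched by its reverse.
(B) serial: every world has an R-successor.
(C) not euclidean: 1 R 2 and 1 R 3 but not 2 R 3.
(D) not reflexive: not 2 R 2.

A, B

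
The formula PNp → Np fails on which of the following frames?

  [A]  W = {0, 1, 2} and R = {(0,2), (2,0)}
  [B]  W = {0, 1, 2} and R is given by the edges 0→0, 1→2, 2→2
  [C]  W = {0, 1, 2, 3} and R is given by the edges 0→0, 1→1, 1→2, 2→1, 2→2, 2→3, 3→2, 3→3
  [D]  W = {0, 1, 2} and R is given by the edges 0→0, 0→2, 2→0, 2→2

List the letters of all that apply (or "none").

The schema PNp → Np is the dual of axiom 5; it is valid on a frame iff R is euclidean.
(A) R is not euclidean (0 R 2 and 0 R 2 but not 2 R 2), so the schema fails here.
(B) R is euclidean (any two R-successors of the same world are R-related), so the schema is valid here.
(C) R is not euclidean (2 R 1 and 2 R 3 but not 1 R 3), so the schema fails here.
(D) R is euclidean (any two R-successors of the same world are R-related), so the schema is valid here.

A, C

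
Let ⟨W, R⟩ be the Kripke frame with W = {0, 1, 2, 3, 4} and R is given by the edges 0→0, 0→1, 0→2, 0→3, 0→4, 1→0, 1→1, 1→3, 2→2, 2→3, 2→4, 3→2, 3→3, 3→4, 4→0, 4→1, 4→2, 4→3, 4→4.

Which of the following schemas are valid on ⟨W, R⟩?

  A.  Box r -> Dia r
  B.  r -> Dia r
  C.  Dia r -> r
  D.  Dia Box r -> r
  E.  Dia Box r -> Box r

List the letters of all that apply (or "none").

A, B

R is reflexive: each world relates to itself.
R is not symmetric: 0 R 2 but not 2 R 0.
R is not euclidean: 0 R 1 and 0 R 2 but not 1 R 2.
R is serial: every world has an R-successor.
R is not a subset of the identity: 0 R 1 with 0 ≠ 1.
(A) axiom D: valid iff R is serial. R is serial — valid.
(B) r -> Dia r is the dual of axiom T, which corresponds to reflexivity. R is reflexive — valid.
(C) Dia r -> r is valid only on frames where every R-edge is a self-loop. Here R ⊄ identity — not valid.
(D) Dia Box r -> r (the dual of axiom B) characterises the symmetric frames. R is not symmetric — not valid.
(E) the dual of axiom 5: valid iff R is euclidean. R is not euclidean — not valid.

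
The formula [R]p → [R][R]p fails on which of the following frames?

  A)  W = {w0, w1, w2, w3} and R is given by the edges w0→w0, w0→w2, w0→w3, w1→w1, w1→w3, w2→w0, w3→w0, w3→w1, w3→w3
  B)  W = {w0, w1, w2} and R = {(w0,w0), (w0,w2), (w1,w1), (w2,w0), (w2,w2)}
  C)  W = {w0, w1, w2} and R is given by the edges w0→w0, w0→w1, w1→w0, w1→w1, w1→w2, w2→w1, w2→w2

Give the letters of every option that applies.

A, C

The schema [R]p → [R][R]p is axiom 4; it is valid on a frame iff R is transitive.
(A) R is not transitive (w0 R w3 and w3 R w1 but not w0 R w1), so the schema fails here.
(B) R is transitive (R is closed under composition), so the schema is valid here.
(C) R is not transitive (w0 R w1 and w1 R w2 but not w0 R w2), so the schema fails here.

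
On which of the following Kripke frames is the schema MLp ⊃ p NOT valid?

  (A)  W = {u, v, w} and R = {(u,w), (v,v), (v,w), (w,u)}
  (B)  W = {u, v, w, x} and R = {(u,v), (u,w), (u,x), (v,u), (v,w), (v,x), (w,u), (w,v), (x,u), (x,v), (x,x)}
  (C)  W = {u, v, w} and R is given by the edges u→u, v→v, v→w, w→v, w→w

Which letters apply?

A

The schema MLp ⊃ p is the dual of axiom B; it is valid on a frame iff R is symmetric.
(A) R is not symmetric (v R w but not w R v), so the schema fails here.
(B) R is symmetric (every R-edge is matched by its reverse), so the schema is valid here.
(C) R is symmetric (every R-edge is matched by its reverse), so the schema is valid here.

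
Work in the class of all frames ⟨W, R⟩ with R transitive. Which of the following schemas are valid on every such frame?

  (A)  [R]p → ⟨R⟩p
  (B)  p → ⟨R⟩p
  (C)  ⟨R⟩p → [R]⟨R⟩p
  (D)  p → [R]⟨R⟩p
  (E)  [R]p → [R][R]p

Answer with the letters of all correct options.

E

(A) axiom D: valid iff R is serial. Such an R need not be serial — not valid.
(B) p → ⟨R⟩p (the dual of axiom T) characterises the reflexive frames. Such an R need not be reflexive — not valid.
(C) ⟨R⟩p → [R]⟨R⟩p (axiom 5) characterises the euclidean frames. Such an R need not be euclidean — not valid.
(D) axiom B: valid iff R is symmetric. Such an R need not be symmetric — not valid.
(E) [R]p → [R][R]p (axiom 4) characterises the transitive frames. Every such R is transitive — valid.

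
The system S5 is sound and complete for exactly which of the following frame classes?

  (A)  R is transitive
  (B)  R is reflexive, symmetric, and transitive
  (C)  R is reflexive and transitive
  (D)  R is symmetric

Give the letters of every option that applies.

(A) this class determines K4, not S5.
(B) S5 is sound and complete for exactly this class.
(C) this class determines S4, not S5.
(D) this class determines KB, not S5.

B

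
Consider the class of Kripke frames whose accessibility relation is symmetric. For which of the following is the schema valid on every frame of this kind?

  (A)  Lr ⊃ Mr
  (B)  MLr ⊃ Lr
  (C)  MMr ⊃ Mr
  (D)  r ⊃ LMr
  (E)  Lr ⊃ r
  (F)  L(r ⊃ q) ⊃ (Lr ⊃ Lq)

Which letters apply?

D, F

(A) Lr ⊃ Mr (axiom D) characterises the serial frames. Such an R need not be serial — not valid.
(B) MLr ⊃ Lr (the dual of axiom 5) characterises the euclidean frames. Such an R need not be euclidean — not valid.
(C) MMr ⊃ Mr is the dual of axiom 4; it is valid on a frame exactly when R is transitive. Such an R need not be transitive, so not valid.
(D) r ⊃ LMr is axiom B, which corresponds to symmetry. Every such R is symmetric — valid.
(E) Lr ⊃ r is axiom T, which corresponds to reflexivity. Such an R need not be reflexive — not valid.
(F) L(r ⊃ q) ⊃ (Lr ⊃ Lq) is the K axiom; it holds on all frames — valid.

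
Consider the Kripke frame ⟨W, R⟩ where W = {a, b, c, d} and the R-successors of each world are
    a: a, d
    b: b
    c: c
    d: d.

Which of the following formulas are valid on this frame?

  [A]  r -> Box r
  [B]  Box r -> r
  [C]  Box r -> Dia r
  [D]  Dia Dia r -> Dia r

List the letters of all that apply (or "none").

B, C, D

R is reflexive: each world relates to itself.
R is transitive: R is closed under composition.
R is serial: every world has an R-successor.
R is not a subset of the identity: a R d with a ≠ d.
(A) r -> Box r is equivalent to ◇p→p; it holds exactly when R ⊆ identity. Here R ⊄ identity — not valid.
(B) Box r -> r is axiom T; it is valid on a frame exactly when R is reflexive. R is reflexive, so valid.
(C) Box r -> Dia r is axiom D, which corresponds to seriality. R is serial — valid.
(D) the dual of axiom 4: valid iff R is transitive. R is transitive — valid.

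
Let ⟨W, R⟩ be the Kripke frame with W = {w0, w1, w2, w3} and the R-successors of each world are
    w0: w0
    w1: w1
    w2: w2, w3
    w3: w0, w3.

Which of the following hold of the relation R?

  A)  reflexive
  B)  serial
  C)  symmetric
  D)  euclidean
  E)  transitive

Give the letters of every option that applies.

A, B

(A) reflexive: each world relates to itself.
(B) serial: every world has an R-successor.
(C) not symmetric: w2 R w3 but not w3 R w2.
(D) not euclidean: w2 R w3 and w2 R w2 but not w3 R w2.
(E) not transitive: w2 R w3 and w3 R w0 but not w2 R w0.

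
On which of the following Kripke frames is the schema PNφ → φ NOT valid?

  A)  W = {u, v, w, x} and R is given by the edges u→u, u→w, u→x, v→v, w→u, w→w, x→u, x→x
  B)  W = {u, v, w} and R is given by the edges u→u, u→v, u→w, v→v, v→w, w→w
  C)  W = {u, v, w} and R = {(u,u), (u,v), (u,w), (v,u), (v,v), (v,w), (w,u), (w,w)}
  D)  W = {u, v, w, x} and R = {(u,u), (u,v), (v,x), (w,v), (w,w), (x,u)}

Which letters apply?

B, C, D

The schema PNφ → φ is the dual of axiom B; it is valid on a frame iff R is symmetric.
(A) R is symmetric (every R-edge is matched by its reverse), so the schema is valid here.
(B) R is not symmetric (u R v but not v R u), so the schema fails here.
(C) R is not symmetric (v R w but not w R v), so the schema fails here.
(D) R is not symmetric (u R v but not v R u), so the schema fails here.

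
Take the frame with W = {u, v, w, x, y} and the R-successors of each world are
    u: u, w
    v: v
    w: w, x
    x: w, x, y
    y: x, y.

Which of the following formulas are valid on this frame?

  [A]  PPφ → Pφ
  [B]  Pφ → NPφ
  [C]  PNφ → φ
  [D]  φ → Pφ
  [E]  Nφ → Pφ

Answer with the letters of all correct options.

D, E

R is reflexive: each world relates to itself.
R is not symmetric: u R w but not w R u.
R is not transitive: u R w and w R x but not u R x.
R is not euclidean: u R w and u R u but not w R u.
R is serial: every world has an R-successor.
(A) PPφ → Pφ is the dual of axiom 4, which corresponds to transitivity. R is not transitive — not valid.
(B) Pφ → NPφ (axiom 5) characterises the euclidean frames. R is not euclidean — not valid.
(C) PNφ → φ (the dual of axiom B) characterises the symmetric frames. R is not symmetric — not valid.
(D) φ → Pφ is the dual of axiom T; it is valid on a frame exactly when R is reflexive. R is reflexive, so valid.
(E) Nφ → Pφ (axiom D) characterises the serial frames. R is serial — valid.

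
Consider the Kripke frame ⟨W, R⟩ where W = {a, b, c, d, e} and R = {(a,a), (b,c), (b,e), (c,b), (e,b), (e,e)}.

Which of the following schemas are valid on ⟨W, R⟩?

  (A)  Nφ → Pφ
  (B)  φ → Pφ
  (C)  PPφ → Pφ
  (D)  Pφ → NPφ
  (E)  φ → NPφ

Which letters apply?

R is not reflexive: not b R b.
R is symmetric: every R-edge is matched by its reverse.
R is not transitive: b R c and c R b but not b R b.
R is not euclidean: b R c and b R e but not c R e.
R is not serial: d has no R-successor.
(A) Nφ → Pφ is axiom D, which corresponds to seriality. R is not serial — not valid.
(B) φ → Pφ is the dual of axiom T, which corresponds to reflexivity. R is not reflexive — not valid.
(C) PPφ → Pφ is the dual of axiom 4; it is valid on a frame exactly when R is transitive. R is not transitive, so not valid.
(D) Pφ → NPφ (axiom 5) characterises the euclidean frames. R is not euclidean — not valid.
(E) φ → NPφ (axiom B) characterises the symmetric frames. R is symmetric — valid.

E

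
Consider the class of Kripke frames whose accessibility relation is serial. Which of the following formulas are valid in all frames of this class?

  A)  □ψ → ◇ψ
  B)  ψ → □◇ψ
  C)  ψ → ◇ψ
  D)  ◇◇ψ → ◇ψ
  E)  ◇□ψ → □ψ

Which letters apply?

(A) □ψ → ◇ψ (axiom D) characterises the serial frames. Every such R is serial — valid.
(B) ψ → □◇ψ is axiom B, which corresponds to symmetry. Such an R need not be symmetric — not valid.
(C) ψ → ◇ψ is the dual of axiom T, which corresponds to reflexivity. Such an R need not be reflexive — not valid.
(D) ◇◇ψ → ◇ψ (the dual of axiom 4) characterises the transitive frames. Such an R need not be transitive — not valid.
(E) the dual of axiom 5: valid iff R is euclidean. Such an R need not be euclidean — not valid.

A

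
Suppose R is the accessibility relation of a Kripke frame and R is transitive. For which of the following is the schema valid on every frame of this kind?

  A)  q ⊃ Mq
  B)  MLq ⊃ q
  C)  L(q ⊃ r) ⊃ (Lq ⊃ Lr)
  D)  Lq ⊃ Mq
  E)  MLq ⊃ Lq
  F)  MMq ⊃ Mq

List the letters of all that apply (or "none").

(A) q ⊃ Mq is the dual of axiom T; it is valid on a frame exactly when R is reflexive. Such an R need not be reflexive, so not valid.
(B) the dual of axiom B: valid iff R is symmetric. Such an R need not be symmetric — not valid.
(C) L(q ⊃ r) ⊃ (Lq ⊃ Lr) is the K axiom; it holds on all frames — valid.
(D) Lq ⊃ Mq (axiom D) characterises the serial frames. Such an R need not be serial — not valid.
(E) MLq ⊃ Lq (the dual of axiom 5) characterises the euclidean frames. Such an R need not be euclidean — not valid.
(F) the dual of axiom 4: valid iff R is transitive. Every such R is transitive — valid.

C, F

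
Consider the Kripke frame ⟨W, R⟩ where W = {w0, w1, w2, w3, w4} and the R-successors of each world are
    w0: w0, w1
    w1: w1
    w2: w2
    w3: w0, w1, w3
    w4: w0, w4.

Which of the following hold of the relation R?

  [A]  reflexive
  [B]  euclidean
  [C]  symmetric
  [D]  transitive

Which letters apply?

(A) reflexive: each world relates to itself.
(B) not euclidean: w0 R w1 and w0 R w0 but not w1 R w0.
(C) not symmetric: w0 R w1 but not w1 R w0.
(D) not transitive: w4 R w0 and w0 R w1 but not w4 R w1.

A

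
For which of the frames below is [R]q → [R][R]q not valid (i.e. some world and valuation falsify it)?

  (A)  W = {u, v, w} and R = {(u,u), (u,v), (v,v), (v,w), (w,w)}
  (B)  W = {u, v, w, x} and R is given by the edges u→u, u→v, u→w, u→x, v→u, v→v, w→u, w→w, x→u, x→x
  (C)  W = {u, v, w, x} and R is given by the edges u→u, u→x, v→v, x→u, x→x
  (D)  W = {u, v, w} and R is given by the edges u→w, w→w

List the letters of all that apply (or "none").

A, B

The schema [R]q → [R][R]q is axiom 4; it is valid on a frame iff R is transitive.
(A) R is not transitive (u R v and v R w but not u R w), so the schema fails here.
(B) R is not transitive (v R u and u R w but not v R w), so the schema fails here.
(C) R is transitive (R is closed under composition), so the schema is valid here.
(D) R is transitive (R is closed under composition), so the schema is valid here.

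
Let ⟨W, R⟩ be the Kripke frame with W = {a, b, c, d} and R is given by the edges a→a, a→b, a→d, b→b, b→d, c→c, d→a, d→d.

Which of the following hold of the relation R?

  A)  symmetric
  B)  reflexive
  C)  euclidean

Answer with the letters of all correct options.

(A) not symmetric: a R b but not b R a.
(B) reflexive: each world relates to itself.
(C) not euclidean: a R b and a R a but not b R a.

B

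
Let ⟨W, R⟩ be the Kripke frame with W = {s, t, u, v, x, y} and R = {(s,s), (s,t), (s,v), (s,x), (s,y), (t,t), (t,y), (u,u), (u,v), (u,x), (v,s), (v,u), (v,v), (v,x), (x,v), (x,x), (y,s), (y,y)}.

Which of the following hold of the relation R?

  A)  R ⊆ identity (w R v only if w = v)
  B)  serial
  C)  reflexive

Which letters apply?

(A) not ⊆ identity: s R t with s ≠ t.
(B) serial: every world has an R-successor.
(C) reflexive: each world relates to itself.

B, C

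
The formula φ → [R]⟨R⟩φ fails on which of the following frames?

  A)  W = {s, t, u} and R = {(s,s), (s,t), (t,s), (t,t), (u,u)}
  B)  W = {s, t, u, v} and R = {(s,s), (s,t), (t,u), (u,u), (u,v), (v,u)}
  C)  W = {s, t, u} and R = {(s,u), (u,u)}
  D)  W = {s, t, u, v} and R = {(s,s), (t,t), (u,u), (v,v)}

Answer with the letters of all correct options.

The schema φ → [R]⟨R⟩φ is axiom B; it is valid on a frame iff R is symmetric.
(A) R is symmetric (every R-edge is matched by its reverse), so the schema is valid here.
(B) R is not symmetric (s R t but not t R s), so the schema fails here.
(C) R is not symmetric (s R u but not u R s), so the schema fails here.
(D) R is symmetric (every R-edge is matched by its reverse), so the schema is valid here.

B, C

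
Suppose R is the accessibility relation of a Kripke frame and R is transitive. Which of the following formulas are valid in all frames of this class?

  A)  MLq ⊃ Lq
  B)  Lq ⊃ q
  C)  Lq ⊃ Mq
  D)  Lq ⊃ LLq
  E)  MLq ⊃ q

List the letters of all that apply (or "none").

(A) MLq ⊃ Lq is the dual of axiom 5; it is valid on a frame exactly when R is euclidean. Such an R need not be euclidean, so not valid.
(B) Lq ⊃ q is axiom T; it is valid on a frame exactly when R is reflexive. Such an R need not be reflexive, so not valid.
(C) Lq ⊃ Mq (axiom D) characterises the serial frames. Such an R need not be serial — not valid.
(D) Lq ⊃ LLq is axiom 4; it is valid on a frame exactly when R is transitive. Every such R is transitive, so valid.
(E) the dual of axiom B: valid iff R is symmetric. Such an R need not be symmetric — not valid.

D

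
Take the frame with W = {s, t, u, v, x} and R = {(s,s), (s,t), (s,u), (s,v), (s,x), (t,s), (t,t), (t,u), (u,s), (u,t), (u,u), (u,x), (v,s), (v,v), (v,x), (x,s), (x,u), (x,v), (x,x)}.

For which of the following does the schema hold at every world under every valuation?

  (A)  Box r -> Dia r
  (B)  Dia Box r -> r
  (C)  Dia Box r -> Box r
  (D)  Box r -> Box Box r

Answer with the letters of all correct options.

A, B

R is symmetric: every R-edge is matched by its reverse.
R is not transitive: t R s and s R v but not t R v.
R is not euclidean: s R t and s R v but not t R v.
R is serial: every world has an R-successor.
(A) Box r -> Dia r is axiom D; it is valid on a frame exactly when R is serial. R is serial, so valid.
(B) Dia Box r -> r is the dual of axiom B, which corresponds to symmetry. R is symmetric — valid.
(C) Dia Box r -> Box r is the dual of axiom 5; it is valid on a frame exactly when R is euclidean. R is not euclidean, so not valid.
(D) Box r -> Box Box r (axiom 4) characterises the transitive frames. R is not transitive — not valid.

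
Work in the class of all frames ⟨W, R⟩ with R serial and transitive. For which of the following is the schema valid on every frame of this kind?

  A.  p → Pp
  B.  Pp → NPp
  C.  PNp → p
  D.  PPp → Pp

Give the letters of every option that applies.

D

(A) p → Pp (the dual of axiom T) characterises the reflexive frames. Such an R need not be reflexive — not valid.
(B) Pp → NPp is axiom 5, which corresponds to the euclidean property. Such an R need not be euclidean — not valid.
(C) PNp → p is the dual of axiom B; it is valid on a frame exactly when R is symmetric. Such an R need not be symmetric, so not valid.
(D) PPp → Pp is the dual of axiom 4, which corresponds to transitivity. Every such R is transitive — valid.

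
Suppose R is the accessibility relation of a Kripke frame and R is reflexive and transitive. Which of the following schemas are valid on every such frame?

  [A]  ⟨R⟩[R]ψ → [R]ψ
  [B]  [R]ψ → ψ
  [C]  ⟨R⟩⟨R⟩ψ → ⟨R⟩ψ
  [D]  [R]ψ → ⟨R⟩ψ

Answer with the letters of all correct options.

Reflexive relations are serial.
(A) ⟨R⟩[R]ψ → [R]ψ (the dual of axiom 5) characterises the euclidean frames. Such an R need not be euclidean — not valid.
(B) [R]ψ → ψ is axiom T; it is valid on a frame exactly when R is reflexive. Every such R is reflexive, so valid.
(C) ⟨R⟩⟨R⟩ψ → ⟨R⟩ψ is the dual of axiom 4; it is valid on a frame exactly when R is transitive. Every such R is transitive, so valid.
(D) [R]ψ → ⟨R⟩ψ (axiom D) characterises the serial frames. Every such R is serial — valid.

B, C, D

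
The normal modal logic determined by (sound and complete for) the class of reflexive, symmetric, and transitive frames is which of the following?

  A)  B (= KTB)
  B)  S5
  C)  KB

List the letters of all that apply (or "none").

B

(A) B (= KTB) is determined by the class of reflexive and symmetric frames.
(B) S5 is determined by exactly this class.
(C) KB is determined by the class of symmetric frames.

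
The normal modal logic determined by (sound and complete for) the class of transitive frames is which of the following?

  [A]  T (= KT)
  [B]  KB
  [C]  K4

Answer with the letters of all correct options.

C

(A) T (= KT) is determined by the class of reflexive frames.
(B) KB is determined by the class of symmetric frames.
(C) K4 is determined by exactly this class.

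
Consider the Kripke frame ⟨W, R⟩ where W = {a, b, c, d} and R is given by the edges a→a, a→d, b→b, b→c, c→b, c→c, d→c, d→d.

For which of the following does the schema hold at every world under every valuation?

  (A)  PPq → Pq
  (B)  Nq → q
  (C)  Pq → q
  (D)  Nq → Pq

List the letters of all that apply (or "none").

B, D

R is reflexive: each world relates to itself.
R is not transitive: a R d and d R c but not a R c.
R is serial: every world has an R-successor.
R is not a subset of the identity: a R d with a ≠ d.
(A) PPq → Pq is the dual of axiom 4; it is valid on a frame exactly when R is transitive. R is not transitive, so not valid.
(B) Nq → q is axiom T, which corresponds to reflexivity. R is reflexive — valid.
(C) Pq → q is valid only on frames where every R-edge is a self-loop. Here R ⊄ identity — not valid.
(D) Nq → Pq is axiom D, which corresponds to seriality. R is serial — valid.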